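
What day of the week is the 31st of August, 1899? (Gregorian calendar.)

Thursday

Doomsday rule: the anchor day for the 1800s is Friday. For year 99: 99÷12 = 8 r 3, and 3÷4 = 0, so 8+3+0 = 11.
Friday + 11 ≡ Tuesday — that's 1899's doomsday.
In August the doomsday date is Aug 8.
Aug 31 is 23 days after Aug 8; 23 mod 7 = 2, so Tuesday + 2 = Thursday.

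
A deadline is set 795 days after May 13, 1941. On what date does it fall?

+365 (one year) → May 13, 1942 (430 left).
+365 (one year) → May 13, 1943 (65 left).
May has 31 days: +19 → Jun 1, 1943 (46 left).
Jun has 30 days: +30 → Jul 1, 1943 (16 left).
+16 → Jul 17, 1943.

July 17, 1943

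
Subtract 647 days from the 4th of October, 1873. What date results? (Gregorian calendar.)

December 27, 1871

−365 (one year) → Oct 4, 1872 (282 left).
−4 → Sep 30, 1872 (end of Sep, 30 days; 278 left).
−30 → Aug 31, 1872 (end of Aug, 31 days; 248 left).
−31 → Jul 31, 1872 (end of Jul, 31 days; 217 left).
−31 → Jun 30, 1872 (end of Jun, 30 days; 186 left).
−30 → May 31, 1872 (end of May, 31 days; 156 left).
−31 → Apr 30, 1872 (end of Apr, 30 days; 125 left).
−30 → Mar 31, 1872 (end of Mar, 31 days; 95 left).
−31 → Feb 29, 1872 (end of Feb, 29 days; 64 left).
−29 → Jan 31, 1872 (end of Jan, 31 days; 35 left).
−31 → Dec 31, 1871 (end of Dec, 31 days; 4 left).
−4 → Dec 27, 1871.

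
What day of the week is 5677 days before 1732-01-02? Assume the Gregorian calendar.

Wednesday

Jan 2, 1732 is a Wednesday.
5677 mod 7 = 0, so 5677 days before a Wednesday is Wednesday − 0 = Wednesday.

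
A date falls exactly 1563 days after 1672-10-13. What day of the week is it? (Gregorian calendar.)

First find the weekday of Oct 13, 1672. Doomsday rule: the anchor day for the 1600s is Tuesday. For year 72: 72÷12 = 6 r 0, and 0÷4 = 0, so 6+0+0 = 6.
Tuesday + 6 ≡ Monday — that's 1672's doomsday.
In October the doomsday date is Oct 10.
Oct 13 is 3 days after Oct 10; 3 mod 7 = 3, so Monday + 3 = Thursday.
1563 mod 7 = 2, so 1563 days after a Thursday is Thursday + 2 = Saturday.

Saturday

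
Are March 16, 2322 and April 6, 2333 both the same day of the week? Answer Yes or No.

Yes

From Mar 16, 2322 to Apr 6, 2333 is 4039 days.
4039 mod 7 = 0, so they are the same weekday.
(Mar 16, 2322 is a Thursday; Apr 6, 2333 is a Thursday.)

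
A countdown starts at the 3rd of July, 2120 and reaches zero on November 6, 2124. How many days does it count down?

1587

Jul 3, 2120 → Jul 3, 2121: 365 days.
Jul 3, 2121 → Jul 3, 2122: 365 days.
Jul 3, 2122 → Jul 3, 2123: 365 days.
Jul 3, 2123 → Jul 3, 2124: 366 days (Feb 29, 2124 is in that span).
Jul 3, 2124 → Aug 3, 2124: 31 days (July has 31).
Aug 3, 2124 → Sep 3, 2124: 31 days (August has 31).
Sep 3, 2124 → Oct 3, 2124: 30 days (September has 30).
Oct 3, 2124 → Nov 3, 2124: 31 days (October has 31).
Nov 3, 2124 → Nov 6, 2124: 3 days.
Total: 1587 days.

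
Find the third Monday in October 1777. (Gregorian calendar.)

October 20, 1777

October 1, 1777 is a Wednesday.
The first Monday is therefore October 6 (5 days later).
The third Monday is 6 + 2×7 = October 20.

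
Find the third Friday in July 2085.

July 1, 2085 is a Sunday.
The first Friday is therefore July 6 (5 days later).
The third Friday is 6 + 2×7 = July 20.

July 20, 2085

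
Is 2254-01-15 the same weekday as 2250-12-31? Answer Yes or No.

From Dec 31, 2250 to Jan 15, 2254 is 1111 days.
1111 mod 7 = 5, so they are different weekdays.
(Dec 31, 2250 is a Tuesday; Jan 15, 2254 is a Sunday.)

No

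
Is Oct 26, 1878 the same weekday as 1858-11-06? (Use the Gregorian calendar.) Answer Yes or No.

From Nov 6, 1858 to Oct 26, 1878 is 7294 days.
7294 mod 7 = 0, so they are the same weekday.
(Nov 6, 1858 is a Saturday; Oct 26, 1878 is a Saturday.)

Yes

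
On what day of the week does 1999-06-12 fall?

Saturday

Doomsday rule: the anchor day for the 1900s is Wednesday. For year 99: 99÷12 = 8 r 3, and 3÷4 = 0, so 8+3+0 = 11.
Wednesday + 11 ≡ Sunday — that's 1999's doomsday.
In June the doomsday date is Jun 6.
Jun 12 is 6 days after Jun 6; 6 mod 7 = 6, so Sunday + 6 = Saturday.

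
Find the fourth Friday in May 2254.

May 26, 2254

May 1, 2254 is a Monday.
The first Friday is therefore May 5 (4 days later).
The fourth Friday is 5 + 3×7 = May 26.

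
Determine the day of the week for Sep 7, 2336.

Doomsday rule: the anchor day for the 2300s is Wednesday. For year 36: 36÷12 = 3 r 0, and 0÷4 = 0, so 3+0+0 = 3.
Wednesday + 3 ≡ Saturday — that's 2336's doomsday.
In September the doomsday date is Sep 5.
Sep 7 is 2 days after Sep 5; 2 mod 7 = 2, so Saturday + 2 = Monday.

Monday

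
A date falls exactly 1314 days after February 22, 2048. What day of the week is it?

Thursday

First find the weekday of Feb 22, 2048. Doomsday rule: the anchor day for the 2000s is Tuesday. For year 48: 48÷12 = 4 r 0, and 0÷4 = 0, so 4+0+0 = 4.
Tuesday + 4 ≡ Saturday — that's 2048's doomsday.
In February the doomsday date is Feb 29 (2048 is a leap year (divisible by 4)).
Feb 22 is 7 days before Feb 29; 7 mod 7 = 0, so Saturday − 0 = Saturday.
1314 mod 7 = 5, so 1314 days after a Saturday is Saturday + 5 = Thursday.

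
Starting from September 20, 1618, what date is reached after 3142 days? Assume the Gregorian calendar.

April 28, 1627

+365 (one year) → Sep 20, 1619 (2777 left).
+366 (one year; includes Feb 29, 1620) → Sep 20, 1620 (2411 left).
+365 (one year) → Sep 20, 1621 (2046 left).
+365 (one year) → Sep 20, 1622 (1681 left).
+365 (one year) → Sep 20, 1623 (1316 left).
+366 (one year; includes Feb 29, 1624) → Sep 20, 1624 (950 left).
+365 (one year) → Sep 20, 1625 (585 left).
+365 (one year) → Sep 20, 1626 (220 left).
Sep has 30 days: +11 → Oct 1, 1626 (209 left).
Oct has 31 days: +31 → Nov 1, 1626 (178 left).
Nov has 30 days: +30 → Dec 1, 1626 (148 left).
Dec has 31 days: +31 → Jan 1, 1627 (117 left).
Jan has 31 days: +31 → Feb 1, 1627 (86 left).
Feb has 28 days: +28 → Mar 1, 1627 (58 left).
Mar has 31 days: +31 → Apr 1, 1627 (27 left).
+27 → Apr 28, 1627.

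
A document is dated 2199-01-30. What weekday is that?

Doomsday rule: the anchor day for the 2100s is Sunday. For year 99: 99÷12 = 8 r 3, and 3÷4 = 0, so 8+3+0 = 11.
Sunday + 11 ≡ Thursday — that's 2199's doomsday.
In January the doomsday date is Jan 3 (2199 is not a leap year).
Jan 30 is 27 days after Jan 3; 27 mod 7 = 6, so Thursday + 6 = Wednesday.

Wednesday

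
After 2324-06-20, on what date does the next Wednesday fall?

Jun 20, 2324 is a Friday.
From Friday to the next Wednesday is 5 days.
Jun 20, 2324 + 5 = Jun 25, 2324.

June 25, 2324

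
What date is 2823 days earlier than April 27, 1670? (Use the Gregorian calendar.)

−365 (one year) → Apr 27, 1669 (2458 left).
−365 (one year) → Apr 27, 1668 (2093 left).
−366 (one year; includes Feb 29, 1668) → Apr 27, 1667 (1727 left).
−365 (one year) → Apr 27, 1666 (1362 left).
−365 (one year) → Apr 27, 1665 (997 left).
−365 (one year) → Apr 27, 1664 (632 left).
−366 (one year; includes Feb 29, 1664) → Apr 27, 1663 (266 left).
−27 → Mar 31, 1663 (end of Mar, 31 days; 239 left).
−31 → Feb 28, 1663 (end of Feb, 28 days; 208 left).
−28 → Jan 31, 1663 (end of Jan, 31 days; 180 left).
−31 → Dec 31, 1662 (end of Dec, 31 days; 149 left).
−31 → Nov 30, 1662 (end of Nov, 30 days; 118 left).
−30 → Oct 31, 1662 (end of Oct, 31 days; 88 left).
−31 → Sep 30, 1662 (end of Sep, 30 days; 57 left).
−30 → Aug 31, 1662 (end of Aug, 31 days; 27 left).
−27 → Aug 4, 1662.

August 4, 1662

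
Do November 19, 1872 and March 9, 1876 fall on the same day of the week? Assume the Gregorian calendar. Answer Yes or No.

From Nov 19, 1872 to Mar 9, 1876 is 1206 days.
1206 mod 7 = 2, so they are different weekdays.
(Nov 19, 1872 is a Tuesday; Mar 9, 1876 is a Thursday.)

No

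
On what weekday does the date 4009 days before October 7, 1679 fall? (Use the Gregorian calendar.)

Monday

Oct 7, 1679 is a Saturday.
4009 mod 7 = 5, so 4009 days before a Saturday is Saturday − 5 = Monday.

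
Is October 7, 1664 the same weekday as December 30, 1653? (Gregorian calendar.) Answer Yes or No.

From Dec 30, 1653 to Oct 7, 1664 is 3934 days.
3934 mod 7 = 0, so they are the same weekday.
(Dec 30, 1653 is a Tuesday; Oct 7, 1664 is a Tuesday.)

Yes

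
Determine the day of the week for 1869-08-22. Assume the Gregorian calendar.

Doomsday rule: the anchor day for the 1800s is Friday. For year 69: 69÷12 = 5 r 9, and 9÷4 = 2, so 5+9+2 = 16.
Friday + 16 ≡ Sunday — that's 1869's doomsday.
In August the doomsday date is Aug 8.
Aug 22 is 14 days after Aug 8; 14 mod 7 = 0, so Sunday + 0 = Sunday.

Sunday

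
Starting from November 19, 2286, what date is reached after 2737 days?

+365 (one year) → Nov 19, 2287 (2372 left).
+366 (one year; includes Feb 29, 2288) → Nov 19, 2288 (2006 left).
+365 (one year) → Nov 19, 2289 (1641 left).
+365 (one year) → Nov 19, 2290 (1276 left).
+365 (one year) → Nov 19, 2291 (911 left).
+366 (one year; includes Feb 29, 2292) → Nov 19, 2292 (545 left).
+365 (one year) → Nov 19, 2293 (180 left).
Nov has 30 days: +12 → Dec 1, 2293 (168 left).
Dec has 31 days: +31 → Jan 1, 2294 (137 left).
Jan has 31 days: +31 → Feb 1, 2294 (106 left).
Feb has 28 days: +28 → Mar 1, 2294 (78 left).
Mar has 31 days: +31 → Apr 1, 2294 (47 left).
Apr has 30 days: +30 → May 1, 2294 (17 left).
+17 → May 18, 2294.

May 18, 2294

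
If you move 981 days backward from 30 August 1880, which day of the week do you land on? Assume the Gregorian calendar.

Sunday

First find the weekday of Aug 30, 1880. Doomsday rule: the anchor day for the 1800s is Friday. For year 80: 80÷12 = 6 r 8, and 8÷4 = 2, so 6+8+2 = 16.
Friday + 16 ≡ Sunday — that's 1880's doomsday.
In August the doomsday date is Aug 8.
Aug 30 is 22 days after Aug 8; 22 mod 7 = 1, so Sunday + 1 = Monday.
981 mod 7 = 1, so 981 days before a Monday is Monday − 1 = Sunday.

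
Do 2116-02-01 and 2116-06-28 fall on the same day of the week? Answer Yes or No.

No

From Feb 1, 2116 to Jun 28, 2116 is 148 days.
148 mod 7 = 1, so they are different weekdays.
(Feb 1, 2116 is a Saturday; Jun 28, 2116 is a Sunday.)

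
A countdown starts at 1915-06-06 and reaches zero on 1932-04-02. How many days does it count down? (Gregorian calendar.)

Jun 6, 1915 → Jun 6, 1916: 366 days (Feb 29, 1916 is in that span).
Jun 6, 1916 → Jun 6, 1917: 365 days.
Jun 6, 1917 → Jun 6, 1918: 365 days.
Jun 6, 1918 → Jun 6, 1919: 365 days.
Jun 6, 1919 → Jun 6, 1920: 366 days (Feb 29, 1920 is in that span).
Jun 6, 1920 → Jun 6, 1921: 365 days.
Jun 6, 1921 → Jun 6, 1922: 365 days.
Jun 6, 1922 → Jun 6, 1923: 365 days.
Jun 6, 1923 → Jun 6, 1924: 366 days (Feb 29, 1924 is in that span).
Jun 6, 1924 → Jun 6, 1925: 365 days.
Jun 6, 1925 → Jun 6, 1926: 365 days.
Jun 6, 1926 → Jun 6, 1927: 365 days.
Jun 6, 1927 → Jun 6, 1928: 366 days (Feb 29, 1928 is in that span).
Jun 6, 1928 → Jun 6, 1929: 365 days.
Jun 6, 1929 → Jun 6, 1930: 365 days.
Jun 6, 1930 → Jun 6, 1931: 365 days.
Jun 6, 1931 → Jul 6, 1931: 30 days (June has 30).
Jul 6, 1931 → Aug 6, 1931: 31 days (July has 31).
Aug 6, 1931 → Sep 6, 1931: 31 days (August has 31).
Sep 6, 1931 → Oct 6, 1931: 30 days (September has 30).
Oct 6, 1931 → Nov 6, 1931: 31 days (October has 31).
Nov 6, 1931 → Dec 6, 1931: 30 days (November has 30).
Dec 6, 1931 → Jan 6, 1932: 31 days (December has 31).
Jan 6, 1932 → Feb 6, 1932: 31 days (January has 31).
Feb 6, 1932 → Mar 6, 1932: 29 days (February has 29).
Mar 6, 1932 → Apr 2, 1932: 27 days.
Total: 6145 days.

6145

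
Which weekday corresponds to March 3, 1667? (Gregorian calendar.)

Doomsday rule: the anchor day for the 1600s is Tuesday. For year 67: 67÷12 = 5 r 7, and 7÷4 = 1, so 5+7+1 = 13.
Tuesday + 13 ≡ Monday — that's 1667's doomsday.
In March the doomsday date is Mar 14.
Mar 3 is 11 days before Mar 14; 11 mod 7 = 4, so Monday − 4 = Thursday.

Thursday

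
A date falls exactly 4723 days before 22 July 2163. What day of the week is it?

Sunday

First find the weekday of Jul 22, 2163. Doomsday rule: the anchor day for the 2100s is Sunday. For year 63: 63÷12 = 5 r 3, and 3÷4 = 0, so 5+3+0 = 8.
Sunday + 8 ≡ Monday — that's 2163's doomsday.
In July the doomsday date is Jul 11.
Jul 22 is 11 days after Jul 11; 11 mod 7 = 4, so Monday + 4 = Friday.
4723 mod 7 = 5, so 4723 days before a Friday is Friday − 5 = Sunday.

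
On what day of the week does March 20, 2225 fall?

Sunday

Doomsday rule: the anchor day for the 2200s is Friday. For year 25: 25÷12 = 2 r 1, and 1÷4 = 0, so 2+1+0 = 3.
Friday + 3 ≡ Monday — that's 2225's doomsday.
In March the doomsday date is Mar 14.
Mar 20 is 6 days after Mar 14; 6 mod 7 = 6, so Monday + 6 = Sunday.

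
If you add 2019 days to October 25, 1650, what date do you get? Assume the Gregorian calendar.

+365 (one year) → Oct 25, 1651 (1654 left).
+366 (one year; includes Feb 29, 1652) → Oct 25, 1652 (1288 left).
+365 (one year) → Oct 25, 1653 (923 left).
+365 (one year) → Oct 25, 1654 (558 left).
+365 (one year) → Oct 25, 1655 (193 left).
Oct has 31 days: +7 → Nov 1, 1655 (186 left).
Nov has 30 days: +30 → Dec 1, 1655 (156 left).
Dec has 31 days: +31 → Jan 1, 1656 (125 left).
Jan has 31 days: +31 → Feb 1, 1656 (94 left).
Feb has 29 days: +29 → Mar 1, 1656 (65 left).
Mar has 31 days: +31 → Apr 1, 1656 (34 left).
Apr has 30 days: +30 → May 1, 1656 (4 left).
+4 → May 5, 1656.

May 5, 1656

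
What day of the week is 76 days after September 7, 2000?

Wednesday

Sep 7, 2000 is a Thursday.
76 mod 7 = 6, so 76 days after a Thursday is Thursday + 6 = Wednesday.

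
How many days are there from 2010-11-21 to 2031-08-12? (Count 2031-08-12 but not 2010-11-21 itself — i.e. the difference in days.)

7569

Nov 21, 2010 → Nov 21, 2011: 365 days.
Nov 21, 2011 → Nov 21, 2012: 366 days (Feb 29, 2012 is in that span).
Nov 21, 2012 → Nov 21, 2013: 365 days.
Nov 21, 2013 → Nov 21, 2014: 365 days.
Nov 21, 2014 → Nov 21, 2015: 365 days.
Nov 21, 2015 → Nov 21, 2016: 366 days (Feb 29, 2016 is in that span).
Nov 21, 2016 → Nov 21, 2017: 365 days.
Nov 21, 2017 → Nov 21, 2018: 365 days.
Nov 21, 2018 → Nov 21, 2019: 365 days.
Nov 21, 2019 → Nov 21, 2020: 366 days (Feb 29, 2020 is in that span).
Nov 21, 2020 → Nov 21, 2021: 365 days.
Nov 21, 2021 → Nov 21, 2022: 365 days.
Nov 21, 2022 → Nov 21, 2023: 365 days.
Nov 21, 2023 → Nov 21, 2024: 366 days (Feb 29, 2024 is in that span).
Nov 21, 2024 → Nov 21, 2025: 365 days.
Nov 21, 2025 → Nov 21, 2026: 365 days.
Nov 21, 2026 → Nov 21, 2027: 365 days.
Nov 21, 2027 → Nov 21, 2028: 366 days (Feb 29, 2028 is in that span).
Nov 21, 2028 → Nov 21, 2029: 365 days.
Nov 21, 2029 → Nov 21, 2030: 365 days.
Nov 21, 2030 → Dec 21, 2030: 30 days (November has 30).
Dec 21, 2030 → Jan 21, 2031: 31 days (December has 31).
Jan 21, 2031 → Feb 21, 2031: 31 days (January has 31).
Feb 21, 2031 → Mar 21, 2031: 28 days (February has 28).
Mar 21, 2031 → Apr 21, 2031: 31 days (March has 31).
Apr 21, 2031 → May 21, 2031: 30 days (April has 30).
May 21, 2031 → Jun 21, 2031: 31 days (May has 31).
Jun 21, 2031 → Jul 21, 2031: 30 days (June has 30).
Jul 21, 2031 → Aug 12, 2031: 22 days.
Total: 7569 days.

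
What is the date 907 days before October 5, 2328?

April 12, 2326

−366 (one year; includes Feb 29, 2328) → Oct 5, 2327 (541 left).
−365 (one year) → Oct 5, 2326 (176 left).
−5 → Sep 30, 2326 (end of Sep, 30 days; 171 left).
−30 → Aug 31, 2326 (end of Aug, 31 days; 141 left).
−31 → Jul 31, 2326 (end of Jul, 31 days; 110 left).
−31 → Jun 30, 2326 (end of Jun, 30 days; 79 left).
−30 → May 31, 2326 (end of May, 31 days; 49 left).
−31 → Apr 30, 2326 (end of Apr, 30 days; 18 left).
−18 → Apr 12, 2326.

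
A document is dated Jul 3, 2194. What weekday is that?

Thursday

Doomsday rule: the anchor day for the 2100s is Sunday. For year 94: 94÷12 = 7 r 10, and 10÷4 = 2, so 7+10+2 = 19.
Sunday + 19 ≡ Friday — that's 2194's doomsday.
In July the doomsday date is Jul 11.
Jul 3 is 8 days before Jul 11; 8 mod 7 = 1, so Friday − 1 = Thursday.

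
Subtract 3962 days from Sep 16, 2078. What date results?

−365 (one year) → Sep 16, 2077 (3597 left).
−365 (one year) → Sep 16, 2076 (3232 left).
−366 (one year; includes Feb 29, 2076) → Sep 16, 2075 (2866 left).
−365 (one year) → Sep 16, 2074 (2501 left).
−365 (one year) → Sep 16, 2073 (2136 left).
−365 (one year) → Sep 16, 2072 (1771 left).
−366 (one year; includes Feb 29, 2072) → Sep 16, 2071 (1405 left).
−365 (one year) → Sep 16, 2070 (1040 left).
−365 (one year) → Sep 16, 2069 (675 left).
−365 (one year) → Sep 16, 2068 (310 left).
−16 → Aug 31, 2068 (end of Aug, 31 days; 294 left).
−31 → Jul 31, 2068 (end of Jul, 31 days; 263 left).
−31 → Jun 30, 2068 (end of Jun, 30 days; 232 left).
−30 → May 31, 2068 (end of May, 31 days; 202 left).
−31 → Apr 30, 2068 (end of Apr, 30 days; 171 left).
−30 → Mar 31, 2068 (end of Mar, 31 days; 141 left).
−31 → Feb 29, 2068 (end of Feb, 29 days; 110 left).
−29 → Jan 31, 2068 (end of Jan, 31 days; 81 left).
−31 → Dec 31, 2067 (end of Dec, 31 days; 50 left).
−31 → Nov 30, 2067 (end of Nov, 30 days; 19 left).
−19 → Nov 11, 2067.

November 11, 2067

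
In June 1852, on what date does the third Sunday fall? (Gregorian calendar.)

June 20, 1852

June 1, 1852 is a Tuesday.
The first Sunday is therefore June 6 (5 days later).
The third Sunday is 6 + 2×7 = June 20.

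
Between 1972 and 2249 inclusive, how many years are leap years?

Multiples of 4 in [1972,2249]: 70.
Of those, multiples of 100: 3 (not leap unless ÷400).
Multiples of 400: 1.
Leap years = 70 − 3 + 1 = 68.

68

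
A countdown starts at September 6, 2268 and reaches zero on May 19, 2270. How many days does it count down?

Sep 6, 2268 → Sep 6, 2269: 365 days.
Sep 6, 2269 → Oct 6, 2269: 30 days (September has 30).
Oct 6, 2269 → Nov 6, 2269: 31 days (October has 31).
Nov 6, 2269 → Dec 6, 2269: 30 days (November has 30).
Dec 6, 2269 → Jan 6, 2270: 31 days (December has 31).
Jan 6, 2270 → Feb 6, 2270: 31 days (January has 31).
Feb 6, 2270 → Mar 6, 2270: 28 days (February has 28).
Mar 6, 2270 → Apr 6, 2270: 31 days (March has 31).
Apr 6, 2270 → May 6, 2270: 30 days (April has 30).
May 6, 2270 → May 19, 2270: 13 days.
Total: 620 days.

620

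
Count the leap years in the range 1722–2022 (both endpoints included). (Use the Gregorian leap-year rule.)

73

Multiples of 4 in [1722,2022]: 75.
Of those, multiples of 100: 3 (not leap unless ÷400).
Multiples of 400: 1.
Leap years = 75 − 3 + 1 = 73.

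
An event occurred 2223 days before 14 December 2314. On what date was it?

−365 (one year) → Dec 14, 2313 (1858 left).
−365 (one year) → Dec 14, 2312 (1493 left).
−366 (one year; includes Feb 29, 2312) → Dec 14, 2311 (1127 left).
−365 (one year) → Dec 14, 2310 (762 left).
−365 (one year) → Dec 14, 2309 (397 left).
−14 → Nov 30, 2309 (end of Nov, 30 days; 383 left).
−30 → Oct 31, 2309 (end of Oct, 31 days; 353 left).
−31 → Sep 30, 2309 (end of Sep, 30 days; 322 left).
−30 → Aug 31, 2309 (end of Aug, 31 days; 292 left).
−31 → Jul 31, 2309 (end of Jul, 31 days; 261 left).
−31 → Jun 30, 2309 (end of Jun, 30 days; 230 left).
−30 → May 31, 2309 (end of May, 31 days; 200 left).
−31 → Apr 30, 2309 (end of Apr, 30 days; 169 left).
−30 → Mar 31, 2309 (end of Mar, 31 days; 139 left).
−31 → Feb 28, 2309 (end of Feb, 28 days; 108 left).
−28 → Jan 31, 2309 (end of Jan, 31 days; 80 left).
−31 → Dec 31, 2308 (end of Dec, 31 days; 49 left).
−31 → Nov 30, 2308 (end of Nov, 30 days; 18 left).
−18 → Nov 12, 2308.

November 12, 2308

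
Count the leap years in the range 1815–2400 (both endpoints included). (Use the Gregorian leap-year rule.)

143

Multiples of 4 in [1815,2400]: 147.
Of those, multiples of 100: 6 (not leap unless ÷400).
Multiples of 400: 2.
Leap years = 147 − 6 + 2 = 143.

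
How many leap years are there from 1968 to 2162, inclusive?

Multiples of 4 in [1968,2162]: 49.
Of those, multiples of 100: 2 (not leap unless ÷400).
Multiples of 400: 1.
Leap years = 49 − 2 + 1 = 48.

48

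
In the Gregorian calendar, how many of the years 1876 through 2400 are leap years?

128

Multiples of 4 in [1876,2400]: 132.
Of those, multiples of 100: 6 (not leap unless ÷400).
Multiples of 400: 2.
Leap years = 132 − 6 + 2 = 128.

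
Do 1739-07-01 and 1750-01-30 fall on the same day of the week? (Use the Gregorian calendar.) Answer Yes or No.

No

From Jul 1, 1739 to Jan 30, 1750 is 3866 days.
3866 mod 7 = 2, so they are different weekdays.
(Jul 1, 1739 is a Wednesday; Jan 30, 1750 is a Friday.)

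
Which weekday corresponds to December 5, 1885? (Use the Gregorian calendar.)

Doomsday rule: the anchor day for the 1800s is Friday. For year 85: 85÷12 = 7 r 1, and 1÷4 = 0, so 7+1+0 = 8.
Friday + 8 ≡ Saturday — that's 1885's doomsday.
In December the doomsday date is Dec 12.
Dec 5 is 7 days before Dec 12; 7 mod 7 = 0, so Saturday − 0 = Saturday.

Saturday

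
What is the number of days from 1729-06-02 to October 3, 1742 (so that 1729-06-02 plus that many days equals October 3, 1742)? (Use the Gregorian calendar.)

4871

Jun 2, 1729 → Jun 2, 1730: 365 days.
Jun 2, 1730 → Jun 2, 1731: 365 days.
Jun 2, 1731 → Jun 2, 1732: 366 days (Feb 29, 1732 is in that span).
Jun 2, 1732 → Jun 2, 1733: 365 days.
Jun 2, 1733 → Jun 2, 1734: 365 days.
Jun 2, 1734 → Jun 2, 1735: 365 days.
Jun 2, 1735 → Jun 2, 1736: 366 days (Feb 29, 1736 is in that span).
Jun 2, 1736 → Jun 2, 1737: 365 days.
Jun 2, 1737 → Jun 2, 1738: 365 days.
Jun 2, 1738 → Jun 2, 1739: 365 days.
Jun 2, 1739 → Jun 2, 1740: 366 days (Feb 29, 1740 is in that span).
Jun 2, 1740 → Jun 2, 1741: 365 days.
Jun 2, 1741 → Jun 2, 1742: 365 days.
Jun 2, 1742 → Jul 2, 1742: 30 days (June has 30).
Jul 2, 1742 → Aug 2, 1742: 31 days (July has 31).
Aug 2, 1742 → Sep 2, 1742: 31 days (August has 31).
Sep 2, 1742 → Oct 2, 1742: 30 days (September has 30).
Oct 2, 1742 → Oct 3, 1742: 1 days.
Total: 4871 days.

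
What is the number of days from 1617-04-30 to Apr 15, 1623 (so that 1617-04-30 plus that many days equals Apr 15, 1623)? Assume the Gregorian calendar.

2176

Apr 30, 1617 → Apr 30, 1618: 365 days.
Apr 30, 1618 → Apr 30, 1619: 365 days.
Apr 30, 1619 → Apr 30, 1620: 366 days (Feb 29, 1620 is in that span).
Apr 30, 1620 → Apr 30, 1621: 365 days.
Apr 30, 1621 → Apr 30, 1622: 365 days.
Apr 30, 1622 → May 30, 1622: 30 days (April has 30).
May 30, 1622 → Jun 30, 1622: 31 days (May has 31).
Jun 30, 1622 → Jul 30, 1622: 30 days (June has 30).
Jul 30, 1622 → Aug 30, 1622: 31 days (July has 31).
Aug 30, 1622 → Sep 30, 1622: 31 days (August has 31).
Sep 30, 1622 → Oct 30, 1622: 30 days (September has 30).
Oct 30, 1622 → Nov 30, 1622: 31 days (October has 31).
Nov 30, 1622 → Dec 30, 1622: 30 days (November has 30).
Dec 30, 1622 → Jan 30, 1623: 31 days (December has 31).
Jan 30, 1623 → Feb 28, 1623: 29 days (January has 31).
Feb 28, 1623 → Mar 28, 1623: 28 days (February has 28).
Mar 28, 1623 → Apr 15, 1623: 18 days.
Total: 2176 days.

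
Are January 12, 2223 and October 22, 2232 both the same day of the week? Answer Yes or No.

From Jan 12, 2223 to Oct 22, 2232 is 3571 days.
3571 mod 7 = 1, so they are different weekdays.
(Jan 12, 2223 is a Sunday; Oct 22, 2232 is a Monday.)

No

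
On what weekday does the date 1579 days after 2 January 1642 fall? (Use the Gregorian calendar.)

Monday

Jan 2, 1642 is a Thursday.
1579 mod 7 = 4, so 1579 days after a Thursday is Thursday + 4 = Monday.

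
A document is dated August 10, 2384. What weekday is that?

Friday

Doomsday rule: the anchor day for the 2300s is Wednesday. For year 84: 84÷12 = 7 r 0, and 0÷4 = 0, so 7+0+0 = 7.
Wednesday + 7 ≡ Wednesday — that's 2384's doomsday.
In August the doomsday date is Aug 8.
Aug 10 is 2 days after Aug 8; 2 mod 7 = 2, so Wednesday + 2 = Friday.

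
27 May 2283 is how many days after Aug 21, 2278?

Aug 21, 2278 → Aug 21, 2279: 365 days.
Aug 21, 2279 → Aug 21, 2280: 366 days (Feb 29, 2280 is in that span).
Aug 21, 2280 → Aug 21, 2281: 365 days.
Aug 21, 2281 → Aug 21, 2282: 365 days.
Aug 21, 2282 → Sep 21, 2282: 31 days (August has 31).
Sep 21, 2282 → Oct 21, 2282: 30 days (September has 30).
Oct 21, 2282 → Nov 21, 2282: 31 days (October has 31).
Nov 21, 2282 → Dec 21, 2282: 30 days (November has 30).
Dec 21, 2282 → Jan 21, 2283: 31 days (December has 31).
Jan 21, 2283 → Feb 21, 2283: 31 days (January has 31).
Feb 21, 2283 → Mar 21, 2283: 28 days (February has 28).
Mar 21, 2283 → Apr 21, 2283: 31 days (March has 31).
Apr 21, 2283 → May 21, 2283: 30 days (April has 30).
May 21, 2283 → May 27, 2283: 6 days.
Total: 1740 days.

1740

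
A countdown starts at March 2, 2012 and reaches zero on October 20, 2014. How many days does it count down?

Mar 2, 2012 → Mar 2, 2013: 365 days.
Mar 2, 2013 → Mar 2, 2014: 365 days.
Mar 2, 2014 → Apr 2, 2014: 31 days (March has 31).
Apr 2, 2014 → May 2, 2014: 30 days (April has 30).
May 2, 2014 → Jun 2, 2014: 31 days (May has 31).
Jun 2, 2014 → Jul 2, 2014: 30 days (June has 30).
Jul 2, 2014 → Aug 2, 2014: 31 days (July has 31).
Aug 2, 2014 → Sep 2, 2014: 31 days (August has 31).
Sep 2, 2014 → Oct 2, 2014: 30 days (September has 30).
Oct 2, 2014 → Oct 20, 2014: 18 days.
Total: 962 days.

962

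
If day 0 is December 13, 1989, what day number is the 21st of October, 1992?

Dec 13, 1989 → Dec 13, 1990: 365 days.
Dec 13, 1990 → Dec 13, 1991: 365 days.
Dec 13, 1991 → Jan 13, 1992: 31 days (December has 31).
Jan 13, 1992 → Feb 13, 1992: 31 days (January has 31).
Feb 13, 1992 → Mar 13, 1992: 29 days (February has 29).
Mar 13, 1992 → Apr 13, 1992: 31 days (March has 31).
Apr 13, 1992 → May 13, 1992: 30 days (April has 30).
May 13, 1992 → Jun 13, 1992: 31 days (May has 31).
Jun 13, 1992 → Jul 13, 1992: 30 days (June has 30).
Jul 13, 1992 → Aug 13, 1992: 31 days (July has 31).
Aug 13, 1992 → Sep 13, 1992: 31 days (August has 31).
Sep 13, 1992 → Oct 13, 1992: 30 days (September has 30).
Oct 13, 1992 → Oct 21, 1992: 8 days.
Total: 1043 days.

1043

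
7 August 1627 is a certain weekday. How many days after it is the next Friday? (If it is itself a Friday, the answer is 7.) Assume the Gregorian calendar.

6

Aug 7, 1627 is a Saturday.
From Saturday to the next Friday is 6 days.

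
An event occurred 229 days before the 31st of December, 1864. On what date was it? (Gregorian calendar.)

−31 → Nov 30, 1864 (end of Nov, 30 days; 198 left).
−30 → Oct 31, 1864 (end of Oct, 31 days; 168 left).
−31 → Sep 30, 1864 (end of Sep, 30 days; 137 left).
−30 → Aug 31, 1864 (end of Aug, 31 days; 107 left).
−31 → Jul 31, 1864 (end of Jul, 31 days; 76 left).
−31 → Jun 30, 1864 (end of Jun, 30 days; 45 left).
−30 → May 31, 1864 (end of May, 31 days; 15 left).
−15 → May 16, 1864.

May 16, 1864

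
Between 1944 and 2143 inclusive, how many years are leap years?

49

Multiples of 4 in [1944,2143]: 50.
Of those, multiples of 100: 2 (not leap unless ÷400).
Multiples of 400: 1.
Leap years = 50 − 2 + 1 = 49.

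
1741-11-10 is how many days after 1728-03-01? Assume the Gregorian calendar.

5002

Mar 1, 1728 → Mar 1, 1729: 365 days.
Mar 1, 1729 → Mar 1, 1730: 365 days.
Mar 1, 1730 → Mar 1, 1731: 365 days.
Mar 1, 1731 → Mar 1, 1732: 366 days (Feb 29, 1732 is in that span).
Mar 1, 1732 → Mar 1, 1733: 365 days.
Mar 1, 1733 → Mar 1, 1734: 365 days.
Mar 1, 1734 → Mar 1, 1735: 365 days.
Mar 1, 1735 → Mar 1, 1736: 366 days (Feb 29, 1736 is in that span).
Mar 1, 1736 → Mar 1, 1737: 365 days.
Mar 1, 1737 → Mar 1, 1738: 365 days.
Mar 1, 1738 → Mar 1, 1739: 365 days.
Mar 1, 1739 → Mar 1, 1740: 366 days (Feb 29, 1740 is in that span).
Mar 1, 1740 → Mar 1, 1741: 365 days.
Mar 1, 1741 → Apr 1, 1741: 31 days (March has 31).
Apr 1, 1741 → May 1, 1741: 30 days (April has 30).
May 1, 1741 → Jun 1, 1741: 31 days (May has 31).
Jun 1, 1741 → Jul 1, 1741: 30 days (June has 30).
Jul 1, 1741 → Aug 1, 1741: 31 days (July has 31).
Aug 1, 1741 → Sep 1, 1741: 31 days (August has 31).
Sep 1, 1741 → Oct 1, 1741: 30 days (September has 30).
Oct 1, 1741 → Nov 1, 1741: 31 days (October has 31).
Nov 1, 1741 → Nov 10, 1741: 9 days.
Total: 5002 days.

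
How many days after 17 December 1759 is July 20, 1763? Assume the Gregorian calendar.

1311

Dec 17, 1759 → Dec 17, 1760: 366 days (Feb 29, 1760 is in that span).
Dec 17, 1760 → Dec 17, 1761: 365 days.
Dec 17, 1761 → Dec 17, 1762: 365 days.
Dec 17, 1762 → Jan 17, 1763: 31 days (December has 31).
Jan 17, 1763 → Feb 17, 1763: 31 days (January has 31).
Feb 17, 1763 → Mar 17, 1763: 28 days (February has 28).
Mar 17, 1763 → Apr 17, 1763: 31 days (March has 31).
Apr 17, 1763 → May 17, 1763: 30 days (April has 30).
May 17, 1763 → Jun 17, 1763: 31 days (May has 31).
Jun 17, 1763 → Jul 17, 1763: 30 days (June has 30).
Jul 17, 1763 → Jul 20, 1763: 3 days.
Total: 1311 days.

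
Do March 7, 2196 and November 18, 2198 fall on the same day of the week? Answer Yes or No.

No

From Mar 7, 2196 to Nov 18, 2198 is 986 days.
986 mod 7 = 6, so they are different weekdays.
(Mar 7, 2196 is a Monday; Nov 18, 2198 is a Sunday.)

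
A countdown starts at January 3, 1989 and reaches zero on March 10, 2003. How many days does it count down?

5179

Jan 3, 1989 → Jan 3, 1990: 365 days.
Jan 3, 1990 → Jan 3, 1991: 365 days.
Jan 3, 1991 → Jan 3, 1992: 365 days.
Jan 3, 1992 → Jan 3, 1993: 366 days (Feb 29, 1992 is in that span).
Jan 3, 1993 → Jan 3, 1994: 365 days.
Jan 3, 1994 → Jan 3, 1995: 365 days.
Jan 3, 1995 → Jan 3, 1996: 365 days.
Jan 3, 1996 → Jan 3, 1997: 366 days (Feb 29, 1996 is in that span).
Jan 3, 1997 → Jan 3, 1998: 365 days.
Jan 3, 1998 → Jan 3, 1999: 365 days.
Jan 3, 1999 → Jan 3, 2000: 365 days.
Jan 3, 2000 → Jan 3, 2001: 366 days (Feb 29, 2000 is in that span).
Jan 3, 2001 → Jan 3, 2002: 365 days.
Jan 3, 2002 → Jan 3, 2003: 365 days.
Jan 3, 2003 → Feb 3, 2003: 31 days (January has 31).
Feb 3, 2003 → Mar 3, 2003: 28 days (February has 28).
Mar 3, 2003 → Mar 10, 2003: 7 days.
Total: 5179 days.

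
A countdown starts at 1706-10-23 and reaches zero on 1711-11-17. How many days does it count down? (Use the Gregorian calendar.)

1851

Oct 23, 1706 → Oct 23, 1707: 365 days.
Oct 23, 1707 → Oct 23, 1708: 366 days (Feb 29, 1708 is in that span).
Oct 23, 1708 → Oct 23, 1709: 365 days.
Oct 23, 1709 → Oct 23, 1710: 365 days.
Oct 23, 1710 → Nov 23, 1710: 31 days (October has 31).
Nov 23, 1710 → Dec 23, 1710: 30 days (November has 30).
Dec 23, 1710 → Jan 23, 1711: 31 days (December has 31).
Jan 23, 1711 → Feb 23, 1711: 31 days (January has 31).
Feb 23, 1711 → Mar 23, 1711: 28 days (February has 28).
Mar 23, 1711 → Apr 23, 1711: 31 days (March has 31).
Apr 23, 1711 → May 23, 1711: 30 days (April has 30).
May 23, 1711 → Jun 23, 1711: 31 days (May has 31).
Jun 23, 1711 → Jul 23, 1711: 30 days (June has 30).
Jul 23, 1711 → Aug 23, 1711: 31 days (July has 31).
Aug 23, 1711 → Sep 23, 1711: 31 days (August has 31).
Sep 23, 1711 → Oct 23, 1711: 30 days (September has 30).
Oct 23, 1711 → Nov 17, 1711: 25 days.
Total: 1851 days.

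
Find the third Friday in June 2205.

June 1, 2205 is a Saturday.
The first Friday is therefore June 7 (6 days later).
The third Friday is 7 + 2×7 = June 21.

June 21, 2205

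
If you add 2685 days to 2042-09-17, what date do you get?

+365 (one year) → Sep 17, 2043 (2320 left).
+366 (one year; includes Feb 29, 2044) → Sep 17, 2044 (1954 left).
+365 (one year) → Sep 17, 2045 (1589 left).
+365 (one year) → Sep 17, 2046 (1224 left).
+365 (one year) → Sep 17, 2047 (859 left).
+366 (one year; includes Feb 29, 2048) → Sep 17, 2048 (493 left).
+365 (one year) → Sep 17, 2049 (128 left).
Sep has 30 days: +14 → Oct 1, 2049 (114 left).
Oct has 31 days: +31 → Nov 1, 2049 (83 left).
Nov has 30 days: +30 → Dec 1, 2049 (53 left).
Dec has 31 days: +31 → Jan 1, 2050 (22 left).
+22 → Jan 23, 2050.

January 23, 2050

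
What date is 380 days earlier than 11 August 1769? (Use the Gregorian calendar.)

July 27, 1768

−11 → Jul 31, 1769 (end of Jul, 31 days; 369 left).
−31 → Jun 30, 1769 (end of Jun, 30 days; 338 left).
−30 → May 31, 1769 (end of May, 31 days; 308 left).
−31 → Apr 30, 1769 (end of Apr, 30 days; 277 left).
−30 → Mar 31, 1769 (end of Mar, 31 days; 247 left).
−31 → Feb 28, 1769 (end of Feb, 28 days; 216 left).
−28 → Jan 31, 1769 (end of Jan, 31 days; 188 left).
−31 → Dec 31, 1768 (end of Dec, 31 days; 157 left).
−31 → Nov 30, 1768 (end of Nov, 30 days; 126 left).
−30 → Oct 31, 1768 (end of Oct, 31 days; 96 left).
−31 → Sep 30, 1768 (end of Sep, 30 days; 65 left).
−30 → Aug 31, 1768 (end of Aug, 31 days; 35 left).
−31 → Jul 31, 1768 (end of Jul, 31 days; 4 left).
−4 → Jul 27, 1768.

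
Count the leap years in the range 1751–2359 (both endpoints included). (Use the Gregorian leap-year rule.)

147

Multiples of 4 in [1751,2359]: 152.
Of those, multiples of 100: 6 (not leap unless ÷400).
Multiples of 400: 1.
Leap years = 152 − 6 + 1 = 147.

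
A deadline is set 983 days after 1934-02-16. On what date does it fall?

October 26, 1936

+365 (one year) → Feb 16, 1935 (618 left).
+365 (one year) → Feb 16, 1936 (253 left).
Feb has 29 days: +14 → Mar 1, 1936 (239 left).
Mar has 31 days: +31 → Apr 1, 1936 (208 left).
Apr has 30 days: +30 → May 1, 1936 (178 left).
May has 31 days: +31 → Jun 1, 1936 (147 left).
Jun has 30 days: +30 → Jul 1, 1936 (117 left).
Jul has 31 days: +31 → Aug 1, 1936 (86 left).
Aug has 31 days: +31 → Sep 1, 1936 (55 left).
Sep has 30 days: +30 → Oct 1, 1936 (25 left).
+25 → Oct 26, 1936.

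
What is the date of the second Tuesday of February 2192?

February 14, 2192

February 1, 2192 is a Wednesday.
The first Tuesday is therefore February 7 (6 days later).
The second Tuesday is 7 + 1×7 = February 14.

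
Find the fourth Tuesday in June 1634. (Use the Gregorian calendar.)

June 1, 1634 is a Thursday.
The first Tuesday is therefore June 6 (5 days later).
The fourth Tuesday is 6 + 3×7 = June 27.

June 27, 1634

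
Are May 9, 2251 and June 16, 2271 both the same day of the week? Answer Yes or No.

From May 9, 2251 to Jun 16, 2271 is 7343 days.
7343 mod 7 = 0, so they are the same weekday.
(May 9, 2251 is a Friday; Jun 16, 2271 is a Friday.)

Yes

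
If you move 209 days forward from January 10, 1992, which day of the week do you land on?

Jan 10, 1992 is a Friday.
209 mod 7 = 6, so 209 days after a Friday is Friday + 6 = Thursday.

Thursday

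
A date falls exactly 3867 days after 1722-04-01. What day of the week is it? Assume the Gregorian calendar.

Apr 1, 1722 is a Wednesday.
3867 mod 7 = 3, so 3867 days after a Wednesday is Wednesday + 3 = Saturday.

Saturday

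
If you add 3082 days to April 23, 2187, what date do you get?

September 30, 2195

+366 (one year; includes Feb 29, 2188) → Apr 23, 2188 (2716 left).
+365 (one year) → Apr 23, 2189 (2351 left).
+365 (one year) → Apr 23, 2190 (1986 left).
+365 (one year) → Apr 23, 2191 (1621 left).
+366 (one year; includes Feb 29, 2192) → Apr 23, 2192 (1255 left).
+365 (one year) → Apr 23, 2193 (890 left).
+365 (one year) → Apr 23, 2194 (525 left).
+365 (one year) → Apr 23, 2195 (160 left).
Apr has 30 days: +8 → May 1, 2195 (152 left).
May has 31 days: +31 → Jun 1, 2195 (121 left).
Jun has 30 days: +30 → Jul 1, 2195 (91 left).
Jul has 31 days: +31 → Aug 1, 2195 (60 left).
Aug has 31 days: +31 → Sep 1, 2195 (29 left).
+29 → Sep 30, 2195.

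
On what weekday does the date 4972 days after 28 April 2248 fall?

Sunday

First find the weekday of Apr 28, 2248. Doomsday rule: the anchor day for the 2200s is Friday. For year 48: 48÷12 = 4 r 0, and 0÷4 = 0, so 4+0+0 = 4.
Friday + 4 ≡ Tuesday — that's 2248's doomsday.
In April the doomsday date is Apr 4.
Apr 28 is 24 days after Apr 4; 24 mod 7 = 3, so Tuesday + 3 = Friday.
4972 mod 7 = 2, so 4972 days after a Friday is Friday + 2 = Sunday.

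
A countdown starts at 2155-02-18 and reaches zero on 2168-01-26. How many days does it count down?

Feb 18, 2155 → Feb 18, 2156: 365 days.
Feb 18, 2156 → Feb 18, 2157: 366 days (Feb 29, 2156 is in that span).
Feb 18, 2157 → Feb 18, 2158: 365 days.
Feb 18, 2158 → Feb 18, 2159: 365 days.
Feb 18, 2159 → Feb 18, 2160: 365 days.
Feb 18, 2160 → Feb 18, 2161: 366 days (Feb 29, 2160 is in that span).
Feb 18, 2161 → Feb 18, 2162: 365 days.
Feb 18, 2162 → Feb 18, 2163: 365 days.
Feb 18, 2163 → Feb 18, 2164: 365 days.
Feb 18, 2164 → Feb 18, 2165: 366 days (Feb 29, 2164 is in that span).
Feb 18, 2165 → Feb 18, 2166: 365 days.
Feb 18, 2166 → Feb 18, 2167: 365 days.
Feb 18, 2167 → Mar 18, 2167: 28 days (February has 28).
Mar 18, 2167 → Apr 18, 2167: 31 days (March has 31).
Apr 18, 2167 → May 18, 2167: 30 days (April has 30).
May 18, 2167 → Jun 18, 2167: 31 days (May has 31).
Jun 18, 2167 → Jul 18, 2167: 30 days (June has 30).
Jul 18, 2167 → Aug 18, 2167: 31 days (July has 31).
Aug 18, 2167 → Sep 18, 2167: 31 days (August has 31).
Sep 18, 2167 → Oct 18, 2167: 30 days (September has 30).
Oct 18, 2167 → Nov 18, 2167: 31 days (October has 31).
Nov 18, 2167 → Dec 18, 2167: 30 days (November has 30).
Dec 18, 2167 → Jan 18, 2168: 31 days (December has 31).
Jan 18, 2168 → Jan 26, 2168: 8 days.
Total: 4725 days.

4725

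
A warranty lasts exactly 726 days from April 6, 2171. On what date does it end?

April 1, 2173

+366 (one year; includes Feb 29, 2172) → Apr 6, 2172 (360 left).
Apr has 30 days: +25 → May 1, 2172 (335 left).
May has 31 days: +31 → Jun 1, 2172 (304 left).
Jun has 30 days: +30 → Jul 1, 2172 (274 left).
Jul has 31 days: +31 → Aug 1, 2172 (243 left).
Aug has 31 days: +31 → Sep 1, 2172 (212 left).
Sep has 30 days: +30 → Oct 1, 2172 (182 left).
Oct has 31 days: +31 → Nov 1, 2172 (151 left).
Nov has 30 days: +30 → Dec 1, 2172 (121 left).
Dec has 31 days: +31 → Jan 1, 2173 (90 left).
Jan has 31 days: +31 → Feb 1, 2173 (59 left).
Feb has 28 days: +28 → Mar 1, 2173 (31 left).
Mar has 31 days: +31 → Apr 1, 2173 (0 left).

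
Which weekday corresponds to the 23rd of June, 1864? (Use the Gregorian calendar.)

Thursday

Doomsday rule: the anchor day for the 1800s is Friday. For year 64: 64÷12 = 5 r 4, and 4÷4 = 1, so 5+4+1 = 10.
Friday + 10 ≡ Monday — that's 1864's doomsday.
In June the doomsday date is Jun 6.
Jun 23 is 17 days after Jun 6; 17 mod 7 = 3, so Monday + 3 = Thursday.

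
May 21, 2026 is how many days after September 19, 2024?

Sep 19, 2024 → Sep 19, 2025: 365 days.
Sep 19, 2025 → Oct 19, 2025: 30 days (September has 30).
Oct 19, 2025 → Nov 19, 2025: 31 days (October has 31).
Nov 19, 2025 → Dec 19, 2025: 30 days (November has 30).
Dec 19, 2025 → Jan 19, 2026: 31 days (December has 31).
Jan 19, 2026 → Feb 19, 2026: 31 days (January has 31).
Feb 19, 2026 → Mar 19, 2026: 28 days (February has 28).
Mar 19, 2026 → Apr 19, 2026: 31 days (March has 31).
Apr 19, 2026 → May 19, 2026: 30 days (April has 30).
May 19, 2026 → May 21, 2026: 2 days.
Total: 609 days.

609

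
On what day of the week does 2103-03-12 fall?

Monday

January 1, 2103 is a Monday.
Jan 1, 2103 → Feb 1, 2103: 31 days (January has 31).
Feb 1, 2103 → Mar 1, 2103: 28 days (February has 28).
Mar 1, 2103 → Mar 12, 2103: 11 days.
Total: 70 days.
70 mod 7 = 0, so Monday + 0 = Monday.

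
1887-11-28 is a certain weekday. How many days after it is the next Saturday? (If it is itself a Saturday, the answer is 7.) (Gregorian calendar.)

5

Nov 28, 1887 is a Monday.
From Monday to the next Saturday is 5 days.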